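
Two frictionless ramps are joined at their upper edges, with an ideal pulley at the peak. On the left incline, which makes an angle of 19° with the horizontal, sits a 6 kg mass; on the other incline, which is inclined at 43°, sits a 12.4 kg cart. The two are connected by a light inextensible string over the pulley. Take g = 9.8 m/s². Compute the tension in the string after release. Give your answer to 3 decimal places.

39.926 N

Resolve each weight along its own incline: the 6 kg mass has component 6 × 9.8 × sin 19° = 19.143 N down its slope, and the 12.4 kg mass has 12.4 × 9.8 × sin 43° = 82.876 N down its slope.
The 12.4 kg side's 82.876 N exceeds the other side's 19.143 N, so that mass slides down and the 6 kg mass slides up. Taking that direction as positive, Newton's second law for the whole system gives 82.876 − 19.143 = (6 + 12.4) a, so a = 63.733 / 18.4 = 3.4638 m/s².
For the 6 kg mass (up-slope positive): T − 19.143 = 6 × 3.4638, so T = 39.926 N.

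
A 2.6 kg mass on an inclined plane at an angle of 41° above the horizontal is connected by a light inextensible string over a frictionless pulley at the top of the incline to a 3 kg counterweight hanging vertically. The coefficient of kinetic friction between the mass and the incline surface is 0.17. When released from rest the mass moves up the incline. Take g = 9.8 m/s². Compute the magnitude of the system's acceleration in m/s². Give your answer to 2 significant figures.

1.7 m/s²

For the mass on the incline: the weight component along the slope is m₁g sin 41° = 2.6 × 9.8 × 0.6561 = 16.717 N and the normal force is N = m₁g cos 41° = 19.230 N.
Kinetic friction opposes the mass's motion up the incline: f = μN = 0.17 × 19.230 = 3.269 N acting down the slope.
Newton's second law for the mass (up-slope positive): T − 16.717 − 3.269 = 2.6 a. For the hanging counterweight (downward positive): 3 × 9.8 − T = 3 a.
Adding the two equations eliminates T: 9.414 = 5.6 a, so a = 1.6811 m/s².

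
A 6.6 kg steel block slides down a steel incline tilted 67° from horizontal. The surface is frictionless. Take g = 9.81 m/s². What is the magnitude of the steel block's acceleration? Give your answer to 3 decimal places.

9.030 m/s²

Resolving the weight along the incline: the component pulling the steel block down the slope is mg sin 67° = 6.6 × 9.81 × 0.9205 = 59.599 N, and the normal force is N = mg cos 67° = 6.6 × 9.81 × 0.3907 = 25.296 N.
With no friction the net force along the incline is 59.599 N, so a = g sin 67° = 59.599 / 6.6 = 9.0302 m/s².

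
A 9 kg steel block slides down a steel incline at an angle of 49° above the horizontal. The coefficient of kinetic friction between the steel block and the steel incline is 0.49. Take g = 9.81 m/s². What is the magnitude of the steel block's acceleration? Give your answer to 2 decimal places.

Resolving the weight along the incline: the component pulling the steel block down the slope is mg sin 49° = 9 × 9.81 × 0.7547 = 66.632 N, and the normal force is N = mg cos 49° = 9 × 9.81 × 0.6561 = 57.927 N.
Kinetic friction acts up the slope with magnitude f = μN = 0.49 × 57.927 = 28.384 N.
Net force along the incline is 66.632 − 28.384 = 38.248 N, so a = 38.248 / 9 = 4.2498 m/s².

4.25 m/s²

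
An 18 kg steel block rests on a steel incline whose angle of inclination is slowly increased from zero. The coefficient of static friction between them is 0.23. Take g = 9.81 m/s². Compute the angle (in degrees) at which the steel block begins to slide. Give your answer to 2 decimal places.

At the threshold of sliding, static friction is at its maximum μ_s N and exactly balances the weight component along the incline: mg sin θ = μ_s mg cos θ.
Hence tan θ = μ_s = 0.23, so θ = arctan(0.23) = 12.9528°.

12.95°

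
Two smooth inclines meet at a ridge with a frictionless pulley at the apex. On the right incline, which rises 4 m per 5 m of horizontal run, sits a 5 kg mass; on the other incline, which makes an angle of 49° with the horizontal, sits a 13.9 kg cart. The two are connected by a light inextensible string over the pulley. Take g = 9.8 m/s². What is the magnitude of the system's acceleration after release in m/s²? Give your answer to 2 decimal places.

3.82 m/s²

Resolve each weight along its own incline: the 5 kg mass has component 5 × 9.8 × sin 38.66° = 30.610 N down its slope, and the 13.9 kg mass has 13.9 × 9.8 × sin 49° = 102.807 N down its slope.
The 13.9 kg side's 102.807 N exceeds the other side's 30.610 N, so that mass slides down and the 5 kg mass slides up. Taking that direction as positive, Newton's second law for the whole system gives 102.807 − 30.610 = (5 + 13.9) a, so a = 72.197 / 18.9 = 3.8199 m/s².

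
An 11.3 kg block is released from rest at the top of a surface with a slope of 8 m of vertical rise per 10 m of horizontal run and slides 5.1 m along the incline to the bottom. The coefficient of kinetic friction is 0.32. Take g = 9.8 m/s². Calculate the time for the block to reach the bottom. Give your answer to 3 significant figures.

1.67 s

The weight component along the incline is mg sin 38.66° = 69.179 N and the normal force is N = mg cos 38.66° = 86.473 N.
Friction up the slope is f = μN = 0.32 × 86.473 = 27.671 N, so the net downslope force is 69.179 − 27.671 = 41.508 N and a = 41.508 / 11.3 = 3.6733 m/s².
Starting from rest, L = ½at², so t = √(2L/a) = √(2 × 5.1 / 3.6733) = 1.6664 s.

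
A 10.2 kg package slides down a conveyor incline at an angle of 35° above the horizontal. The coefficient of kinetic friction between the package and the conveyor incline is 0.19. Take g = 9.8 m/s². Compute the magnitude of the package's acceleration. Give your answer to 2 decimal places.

4.10 m/s²

Resolving the weight along the incline: the component pulling the package down the slope is mg sin 35° = 10.2 × 9.8 × 0.5736 = 57.337 N, and the normal force is N = mg cos 35° = 10.2 × 9.8 × 0.8192 = 81.887 N.
Kinetic friction acts up the slope with magnitude f = μN = 0.19 × 81.887 = 15.559 N.
Net force along the incline is 57.337 − 15.559 = 41.778 N, so a = 41.778 / 10.2 = 4.0959 m/s².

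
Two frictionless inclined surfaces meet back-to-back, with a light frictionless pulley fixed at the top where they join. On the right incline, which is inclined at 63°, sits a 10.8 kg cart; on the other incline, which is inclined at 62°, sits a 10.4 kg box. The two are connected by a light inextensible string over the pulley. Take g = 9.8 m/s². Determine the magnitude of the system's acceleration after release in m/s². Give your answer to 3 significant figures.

Resolve each weight along its own incline: the 10.8 kg mass has component 10.8 × 9.8 × sin 63° = 94.304 N down its slope, and the 10.4 kg mass has 10.4 × 9.8 × sin 62° = 89.990 N down its slope.
The 10.8 kg side's 94.304 N exceeds the other side's 89.990 N, so that mass slides down and the 10.4 kg mass slides up. Taking that direction as positive, Newton's second law for the whole system gives 94.304 − 89.990 = (10.8 + 10.4) a, so a = 4.314 / 21.2 = 0.2035 m/s².

0.203 m/s²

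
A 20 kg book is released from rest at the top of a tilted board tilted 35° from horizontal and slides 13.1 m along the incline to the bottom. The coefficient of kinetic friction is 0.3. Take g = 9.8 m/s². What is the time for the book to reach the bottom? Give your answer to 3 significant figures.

2.86 s

The weight component along the incline is mg sin 35° = 112.421 N and the normal force is N = mg cos 35° = 160.554 N.
Friction up the slope is f = μN = 0.3 × 160.554 = 48.166 N, so the net downslope force is 112.421 − 48.166 = 64.255 N and a = 64.255 / 20 = 3.2127 m/s².
Starting from rest, L = ½at², so t = √(2L/a) = √(2 × 13.1 / 3.2127) = 2.8557 s.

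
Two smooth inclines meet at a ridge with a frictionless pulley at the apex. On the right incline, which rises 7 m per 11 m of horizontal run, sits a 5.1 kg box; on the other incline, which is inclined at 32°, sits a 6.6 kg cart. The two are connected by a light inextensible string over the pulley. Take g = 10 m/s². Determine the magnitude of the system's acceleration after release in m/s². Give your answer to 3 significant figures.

Resolve each weight along its own incline: the 5.1 kg mass has component 5.1 × 10 × sin 32.47° = 27.381 N down its slope, and the 6.6 kg mass has 6.6 × 10 × sin 32° = 34.975 N down its slope.
The 6.6 kg side's 34.975 N exceeds the other side's 27.381 N, so that mass slides down and the 5.1 kg mass slides up. Taking that direction as positive, Newton's second law for the whole system gives 34.975 − 27.381 = (5.1 + 6.6) a, so a = 7.594 / 11.7 = 0.6491 m/s².

0.649 m/s²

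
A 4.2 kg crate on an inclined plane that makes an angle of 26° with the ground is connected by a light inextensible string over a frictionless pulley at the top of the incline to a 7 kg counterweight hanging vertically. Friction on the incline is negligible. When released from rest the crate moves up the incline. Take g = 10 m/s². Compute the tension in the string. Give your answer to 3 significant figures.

37.8 N

For the crate on the incline: the weight component along the slope is m₁g sin 26° = 4.2 × 10 × 0.4384 = 18.413 N and the normal force is N = m₁g cos 26° = 37.749 N.
Newton's second law for the crate (up-slope positive): T − 18.413 = 4.2 a. For the hanging counterweight (downward positive): 7 × 10 − T = 7 a.
Adding the two equations eliminates T: 51.587 = 11.2 a, so a = 4.6060 m/s².
Then from the hanging counterweight's equation, T = 7 × (10 − 4.6060) = 37.758 N.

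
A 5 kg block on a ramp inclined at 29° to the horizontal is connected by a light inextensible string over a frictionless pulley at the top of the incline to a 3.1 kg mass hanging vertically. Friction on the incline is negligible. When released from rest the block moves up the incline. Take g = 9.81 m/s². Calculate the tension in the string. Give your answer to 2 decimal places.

27.87 N

For the block on the incline: the weight component along the slope is m₁g sin 29° = 5 × 9.81 × 0.4848 = 23.779 N and the normal force is N = m₁g cos 29° = 42.900 N.
Newton's second law for the block (up-slope positive): T − 23.779 = 5 a. For the hanging mass (downward positive): 3.1 × 9.81 − T = 3.1 a.
Adding the two equations eliminates T: 6.632 = 8.1 a, so a = 0.8188 m/s².
Then from the hanging mass's equation, T = 3.1 × (9.81 − 0.8188) = 27.873 N.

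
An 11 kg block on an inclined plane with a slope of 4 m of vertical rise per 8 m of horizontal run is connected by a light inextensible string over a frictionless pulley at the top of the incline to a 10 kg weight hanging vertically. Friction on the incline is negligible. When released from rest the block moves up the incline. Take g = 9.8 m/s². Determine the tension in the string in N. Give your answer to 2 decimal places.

For the block on the incline: the weight component along the slope is m₁g sin 26.57° = 11 × 9.8 × 0.4472 = 48.208 N and the normal force is N = m₁g cos 26.57° = 96.419 N.
Newton's second law for the block (up-slope positive): T − 48.208 = 11 a. For the hanging weight (downward positive): 10 × 9.8 − T = 10 a.
Adding the two equations eliminates T: 49.792 = 21 a, so a = 2.3710 m/s².
Then from the hanging weight's equation, T = 10 × (9.8 − 2.3710) = 74.290 N.

74.29 N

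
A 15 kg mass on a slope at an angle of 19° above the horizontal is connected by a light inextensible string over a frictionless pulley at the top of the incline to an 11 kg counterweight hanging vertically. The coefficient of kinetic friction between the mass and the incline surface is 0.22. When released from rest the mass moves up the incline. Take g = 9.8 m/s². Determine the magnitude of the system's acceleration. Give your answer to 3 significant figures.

For the mass on the incline: the weight component along the slope is m₁g sin 19° = 15 × 9.8 × 0.3256 = 47.863 N and the normal force is N = m₁g cos 19° = 138.991 N.
Kinetic friction opposes the mass's motion up the incline: f = μN = 0.22 × 138.991 = 30.578 N acting down the slope.
Newton's second law for the mass (up-slope positive): T − 47.863 − 30.578 = 15 a. For the hanging counterweight (downward positive): 11 × 9.8 − T = 11 a.
Adding the two equations eliminates T: 29.359 = 26 a, so a = 1.1292 m/s².

1.13 m/s²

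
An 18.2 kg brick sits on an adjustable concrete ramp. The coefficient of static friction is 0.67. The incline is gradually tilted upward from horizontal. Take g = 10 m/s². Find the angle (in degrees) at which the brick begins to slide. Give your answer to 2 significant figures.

34°

At the threshold of sliding, static friction is at its maximum μ_s N and exactly balances the weight component along the incline: mg sin θ = μ_s mg cos θ.
Hence tan θ = μ_s = 0.67, so θ = arctan(0.67) = 33.8221°.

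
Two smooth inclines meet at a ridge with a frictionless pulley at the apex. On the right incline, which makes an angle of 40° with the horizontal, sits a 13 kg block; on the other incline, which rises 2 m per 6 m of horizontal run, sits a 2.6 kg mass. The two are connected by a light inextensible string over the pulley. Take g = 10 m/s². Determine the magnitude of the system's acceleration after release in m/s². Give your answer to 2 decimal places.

4.83 m/s²

Resolve each weight along its own incline: the 13 kg mass has component 13 × 10 × sin 40° = 83.562 N down its slope, and the 2.6 kg mass has 2.6 × 10 × sin 18.43° = 8.222 N down its slope.
The 13 kg side's 83.562 N exceeds the other side's 8.222 N, so that mass slides down and the 2.6 kg mass slides up. Taking that direction as positive, Newton's second law for the whole system gives 83.562 − 8.222 = (13 + 2.6) a, so a = 75.340 / 15.6 = 4.8295 m/s².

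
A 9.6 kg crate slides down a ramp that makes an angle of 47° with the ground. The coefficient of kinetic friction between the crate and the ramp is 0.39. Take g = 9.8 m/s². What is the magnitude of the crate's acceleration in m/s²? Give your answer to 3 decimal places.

Resolving the weight along the incline: the component pulling the crate down the slope is mg sin 47° = 9.6 × 9.8 × 0.7314 = 68.810 N, and the normal force is N = mg cos 47° = 9.6 × 9.8 × 0.6820 = 64.163 N.
Kinetic friction acts up the slope with magnitude f = μN = 0.39 × 64.163 = 25.024 N.
Net force along the incline is 68.810 − 25.024 = 43.786 N, so a = 43.786 / 9.6 = 4.5610 m/s².

4.561 m/s²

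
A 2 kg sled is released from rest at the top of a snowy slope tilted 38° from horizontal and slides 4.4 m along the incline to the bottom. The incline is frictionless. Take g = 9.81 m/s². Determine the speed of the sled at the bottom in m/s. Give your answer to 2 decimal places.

7.29 m/s

The weight component along the incline is mg sin 38° = 12.079 N and the normal force is N = mg cos 38° = 15.461 N.
With no friction, a = g sin 38° = 6.0396 m/s².
Starting from rest over a distance of 4.4 m, v² = 2aL = 2 × 6.0396 × 4.4 = 53.1485, so v = 7.2903 m/s.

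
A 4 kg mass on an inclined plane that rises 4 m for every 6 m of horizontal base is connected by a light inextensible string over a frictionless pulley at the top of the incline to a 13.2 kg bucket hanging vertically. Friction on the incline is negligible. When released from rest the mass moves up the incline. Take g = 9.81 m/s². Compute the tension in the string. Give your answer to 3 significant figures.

For the mass on the incline: the weight component along the slope is m₁g sin 33.69° = 4 × 9.81 × 0.5547 = 21.766 N and the normal force is N = m₁g cos 33.69° = 32.650 N.
Newton's second law for the mass (up-slope positive): T − 21.766 = 4 a. For the hanging bucket (downward positive): 13.2 × 9.81 − T = 13.2 a.
Adding the two equations eliminates T: 107.726 = 17.2 a, so a = 6.2631 m/s².
Then from the hanging bucket's equation, T = 13.2 × (9.81 − 6.2631) = 46.819 N.

46.8 N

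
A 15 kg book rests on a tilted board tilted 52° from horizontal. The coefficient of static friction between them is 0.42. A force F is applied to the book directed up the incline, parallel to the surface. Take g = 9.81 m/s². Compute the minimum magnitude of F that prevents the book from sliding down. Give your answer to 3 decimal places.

77.906 N

The normal force is N = mg cos 52° = 90.595 N. With F at its minimum the book is on the verge of sliding down, so static friction is at its maximum μ_s N = 0.42 × 90.595 = 38.050 N and acts up the slope.
Equilibrium along the incline: F + μ_s N = mg sin 52°, so F = 115.956 − 38.050 = 77.906 N.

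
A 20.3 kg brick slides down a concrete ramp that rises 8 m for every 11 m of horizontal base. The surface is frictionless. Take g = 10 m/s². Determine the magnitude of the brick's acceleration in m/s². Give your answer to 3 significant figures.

5.88 m/s²

Resolving the weight along the incline: the component pulling the brick down the slope is mg sin 36.03° = 20.3 × 10 × 0.5882 = 119.405 N, and the normal force is N = mg cos 36.03° = 20.3 × 10 × 0.8087 = 164.166 N.
With no friction the net force along the incline is 119.405 N, so a = g sin 36.03° = 119.405 / 20.3 = 5.8820 m/s².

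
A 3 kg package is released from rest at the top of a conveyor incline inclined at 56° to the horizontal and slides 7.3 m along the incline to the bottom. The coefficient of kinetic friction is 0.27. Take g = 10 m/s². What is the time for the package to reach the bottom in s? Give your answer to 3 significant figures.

The weight component along the incline is mg sin 56° = 24.871 N and the normal force is N = mg cos 56° = 16.776 N.
Friction up the slope is f = μN = 0.27 × 16.776 = 4.530 N, so the net downslope force is 24.871 − 4.530 = 20.341 N and a = 20.341 / 3 = 6.7803 m/s².
Starting from rest, L = ½at², so t = √(2L/a) = √(2 × 7.3 / 6.7803) = 1.4674 s.

1.47 s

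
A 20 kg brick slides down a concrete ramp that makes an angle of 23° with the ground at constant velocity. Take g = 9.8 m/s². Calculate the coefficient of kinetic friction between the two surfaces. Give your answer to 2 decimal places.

At constant velocity the net force along the incline is zero: mg sin 23° = μ mg cos 23°.
So μ = tan 23° = 0.3907 / 0.9205 = 0.4244.

0.42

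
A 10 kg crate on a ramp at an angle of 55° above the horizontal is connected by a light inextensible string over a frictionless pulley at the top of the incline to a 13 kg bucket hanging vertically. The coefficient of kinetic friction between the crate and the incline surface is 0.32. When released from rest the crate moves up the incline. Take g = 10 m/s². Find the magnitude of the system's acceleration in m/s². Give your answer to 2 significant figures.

For the crate on the incline: the weight component along the slope is m₁g sin 55° = 10 × 10 × 0.8192 = 81.920 N and the normal force is N = m₁g cos 55° = 57.358 N.
Kinetic friction opposes the crate's motion up the incline: f = μN = 0.32 × 57.358 = 18.355 N acting down the slope.
Newton's second law for the crate (up-slope positive): T − 81.920 − 18.355 = 10 a. For the hanging bucket (downward positive): 13 × 10 − T = 13 a.
Adding the two equations eliminates T: 29.725 = 23 a, so a = 1.2924 m/s².

1.3 m/s²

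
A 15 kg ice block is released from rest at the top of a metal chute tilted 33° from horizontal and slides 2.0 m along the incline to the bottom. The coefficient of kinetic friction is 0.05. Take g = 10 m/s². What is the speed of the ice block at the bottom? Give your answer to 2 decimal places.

The weight component along the incline is mg sin 33° = 81.696 N and the normal force is N = mg cos 33° = 125.801 N.
Friction up the slope is f = μN = 0.05 × 125.801 = 6.290 N, so the net downslope force is 81.696 − 6.290 = 75.406 N and a = 75.406 / 15 = 5.0271 m/s².
Starting from rest over a distance of 2.0 m, v² = 2aL = 2 × 5.0271 × 2.0 = 20.1084, so v = 4.4842 m/s.

4.48 m/s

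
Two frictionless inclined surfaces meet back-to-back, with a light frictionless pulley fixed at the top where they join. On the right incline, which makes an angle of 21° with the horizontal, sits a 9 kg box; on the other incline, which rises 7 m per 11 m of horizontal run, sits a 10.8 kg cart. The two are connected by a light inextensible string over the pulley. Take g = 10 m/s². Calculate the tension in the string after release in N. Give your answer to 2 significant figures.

Resolve each weight along its own incline: the 9 kg mass has component 9 × 10 × sin 21° = 32.253 N down its slope, and the 10.8 kg mass has 10.8 × 10 × sin 32.47° = 57.983 N down its slope.
The 10.8 kg side's 57.983 N exceeds the other side's 32.253 N, so that mass slides down and the 9 kg mass slides up. Taking that direction as positive, Newton's second law for the whole system gives 57.983 − 32.253 = (9 + 10.8) a, so a = 25.730 / 19.8 = 1.2995 m/s².
For the 9 kg mass (up-slope positive): T − 32.253 = 9 × 1.2995, so T = 43.949 N.

44 N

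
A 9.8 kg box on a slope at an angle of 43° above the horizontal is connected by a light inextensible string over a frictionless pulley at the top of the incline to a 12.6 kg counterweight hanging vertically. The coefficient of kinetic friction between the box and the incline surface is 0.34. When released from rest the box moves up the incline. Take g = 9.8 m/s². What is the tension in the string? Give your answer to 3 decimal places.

For the box on the incline: the weight component along the slope is m₁g sin 43° = 9.8 × 9.8 × 0.6820 = 65.499 N and the normal force is N = m₁g cos 43° = 70.239 N.
Kinetic friction opposes the box's motion up the incline: f = μN = 0.34 × 70.239 = 23.881 N acting down the slope.
Newton's second law for the box (up-slope positive): T − 65.499 − 23.881 = 9.8 a. For the hanging counterweight (downward positive): 12.6 × 9.8 − T = 12.6 a.
Adding the two equations eliminates T: 34.100 = 22.4 a, so a = 1.5223 m/s².
Then from the hanging counterweight's equation, T = 12.6 × (9.8 − 1.5223) = 104.299 N.

104.299 N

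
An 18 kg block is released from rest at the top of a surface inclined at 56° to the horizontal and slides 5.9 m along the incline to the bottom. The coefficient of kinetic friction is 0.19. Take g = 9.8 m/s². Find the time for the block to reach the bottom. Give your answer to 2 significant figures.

1.3 s

The weight component along the incline is mg sin 56° = 146.242 N and the normal force is N = mg cos 56° = 98.642 N.
Friction up the slope is f = μN = 0.19 × 98.642 = 18.742 N, so the net downslope force is 146.242 − 18.742 = 127.500 N and a = 127.500 / 18 = 7.0833 m/s².
Starting from rest, L = ½at², so t = √(2L/a) = √(2 × 5.9 / 7.0833) = 1.2907 s.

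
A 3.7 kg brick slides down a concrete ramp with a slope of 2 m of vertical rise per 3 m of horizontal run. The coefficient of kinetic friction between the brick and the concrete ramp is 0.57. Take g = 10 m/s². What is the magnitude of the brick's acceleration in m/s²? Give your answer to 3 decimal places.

Resolving the weight along the incline: the component pulling the brick down the slope is mg sin 33.69° = 3.7 × 10 × 0.5547 = 20.524 N, and the normal force is N = mg cos 33.69° = 3.7 × 10 × 0.8321 = 30.788 N.
Kinetic friction acts up the slope with magnitude f = μN = 0.57 × 30.788 = 17.549 N.
Net force along the incline is 20.524 − 17.549 = 2.975 N, so a = 2.975 / 3.7 = 0.8041 m/s².

0.804 m/s²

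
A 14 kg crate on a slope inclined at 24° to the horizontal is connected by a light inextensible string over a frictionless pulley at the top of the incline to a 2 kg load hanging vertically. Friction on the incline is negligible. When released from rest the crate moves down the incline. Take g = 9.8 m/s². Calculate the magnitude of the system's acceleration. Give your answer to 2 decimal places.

For the crate on the incline: the weight component along the slope is m₁g sin 24° = 14 × 9.8 × 0.4067 = 55.799 N and the normal force is N = m₁g cos 24° = 125.338 N.
Newton's second law for the crate (down-slope positive): 55.799 − T = 14 a. For the hanging load (upward positive): T − 2 × 9.8 = 2 a.
Adding the two equations eliminates T: 36.199 = 16 a, so a = 2.2624 m/s².

2.26 m/s²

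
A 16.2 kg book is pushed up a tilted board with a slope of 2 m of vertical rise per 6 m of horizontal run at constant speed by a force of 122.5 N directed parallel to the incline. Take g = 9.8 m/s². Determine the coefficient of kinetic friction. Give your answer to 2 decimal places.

0.48

At constant speed ΣF = 0 along the incline. The applied 122.5 N acts up the slope; the weight component mg sin 18.43° = 50.204 N and kinetic friction μN both act down the slope.
So 122.5 = 50.204 + μ × 150.613, giving μ = (122.5 − 50.204) / 150.613 = 0.4800.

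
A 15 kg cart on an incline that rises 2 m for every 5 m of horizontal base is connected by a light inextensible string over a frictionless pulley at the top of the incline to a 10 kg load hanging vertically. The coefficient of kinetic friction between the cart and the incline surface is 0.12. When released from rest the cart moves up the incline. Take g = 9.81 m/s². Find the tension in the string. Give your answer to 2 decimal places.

87.28 N

For the cart on the incline: the weight component along the slope is m₁g sin 21.80° = 15 × 9.81 × 0.3714 = 54.652 N and the normal force is N = m₁g cos 21.80° = 136.625 N.
Kinetic friction opposes the cart's motion up the incline: f = μN = 0.12 × 136.625 = 16.395 N acting down the slope.
Newton's second law for the cart (up-slope positive): T − 54.652 − 16.395 = 15 a. For the hanging load (downward positive): 10 × 9.81 − T = 10 a.
Adding the two equations eliminates T: 27.053 = 25 a, so a = 1.0821 m/s².
Then from the hanging load's equation, T = 10 × (9.81 − 1.0821) = 87.279 N.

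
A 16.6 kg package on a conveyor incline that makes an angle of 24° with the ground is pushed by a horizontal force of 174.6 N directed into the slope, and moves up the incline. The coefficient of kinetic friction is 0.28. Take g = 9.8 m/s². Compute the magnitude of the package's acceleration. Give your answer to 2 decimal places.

The horizontal push has components F cos 24° = 174.6 × 0.9135 = 159.497 N up the incline and F sin 24° = 174.6 × 0.4067 = 71.010 N pressing into the surface.
The normal force is therefore N = mg cos 24° + F sin 24° = 148.608 + 71.010 = 219.618 N, and kinetic friction down the slope is μN = 0.28 × 219.618 = 61.493 N.
Along the incline: F cos 24° − mg sin 24° − μN = ma, so 159.497 − 66.162 − 61.493 = 16.6 a, giving a = 1.9182 m/s².

1.92 m/s²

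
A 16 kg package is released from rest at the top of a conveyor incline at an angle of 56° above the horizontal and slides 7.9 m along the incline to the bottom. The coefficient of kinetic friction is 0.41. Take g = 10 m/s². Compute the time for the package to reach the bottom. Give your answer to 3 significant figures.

1.62 s

The weight component along the incline is mg sin 56° = 132.646 N and the normal force is N = mg cos 56° = 89.471 N.
Friction up the slope is f = μN = 0.41 × 89.471 = 36.683 N, so the net downslope force is 132.646 − 36.683 = 95.963 N and a = 95.963 / 16 = 5.9977 m/s².
Starting from rest, L = ½at², so t = √(2L/a) = √(2 × 7.9 / 5.9977) = 1.6231 s.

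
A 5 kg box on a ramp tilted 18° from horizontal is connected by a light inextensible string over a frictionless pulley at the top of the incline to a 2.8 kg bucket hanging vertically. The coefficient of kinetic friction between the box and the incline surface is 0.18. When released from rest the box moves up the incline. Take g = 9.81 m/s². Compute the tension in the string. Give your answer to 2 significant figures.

For the box on the incline: the weight component along the slope is m₁g sin 18° = 5 × 9.81 × 0.3090 = 15.156 N and the normal force is N = m₁g cos 18° = 46.649 N.
Kinetic friction opposes the box's motion up the incline: f = μN = 0.18 × 46.649 = 8.397 N acting down the slope.
Newton's second law for the box (up-slope positive): T − 15.156 − 8.397 = 5 a. For the hanging bucket (downward positive): 2.8 × 9.81 − T = 2.8 a.
Adding the two equations eliminates T: 3.915 = 7.8 a, so a = 0.5019 m/s².
Then from the hanging bucket's equation, T = 2.8 × (9.81 − 0.5019) = 26.063 N.

26 N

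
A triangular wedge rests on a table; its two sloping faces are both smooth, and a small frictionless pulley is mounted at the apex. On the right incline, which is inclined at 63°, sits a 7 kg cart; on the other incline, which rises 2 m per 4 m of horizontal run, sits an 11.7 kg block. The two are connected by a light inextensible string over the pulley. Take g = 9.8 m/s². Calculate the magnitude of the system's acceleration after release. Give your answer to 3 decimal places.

0.526 m/s²

Resolve each weight along its own incline: the 7 kg mass has component 7 × 9.8 × sin 63° = 61.123 N down its slope, and the 11.7 kg mass has 11.7 × 9.8 × sin 26.57° = 51.278 N down its slope.
The 7 kg side's 61.123 N exceeds the other side's 51.278 N, so that mass slides down and the 11.7 kg mass slides up. Taking that direction as positive, Newton's second law for the whole system gives 61.123 − 51.278 = (7 + 11.7) a, so a = 9.845 / 18.7 = 0.5265 m/s².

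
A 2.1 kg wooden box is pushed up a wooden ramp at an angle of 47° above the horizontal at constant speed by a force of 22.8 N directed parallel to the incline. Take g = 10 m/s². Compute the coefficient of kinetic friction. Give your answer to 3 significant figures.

0.520

At constant speed ΣF = 0 along the incline. The applied 22.8 N acts up the slope; the weight component mg sin 47° = 15.358 N and kinetic friction μN both act down the slope.
So 22.8 = 15.358 + μ × 14.322, giving μ = (22.8 − 15.358) / 14.322 = 0.5196.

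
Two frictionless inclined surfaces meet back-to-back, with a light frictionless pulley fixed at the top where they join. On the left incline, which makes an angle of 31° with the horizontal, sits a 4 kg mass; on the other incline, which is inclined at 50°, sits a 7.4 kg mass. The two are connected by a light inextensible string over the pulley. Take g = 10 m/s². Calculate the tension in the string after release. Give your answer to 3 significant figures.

33.3 N

Resolve each weight along its own incline: the 4 kg mass has component 4 × 10 × sin 31° = 20.602 N down its slope, and the 7.4 kg mass has 7.4 × 10 × sin 50° = 56.687 N down its slope.
The 7.4 kg side's 56.687 N exceeds the other side's 20.602 N, so that mass slides down and the 4 kg mass slides up. Taking that direction as positive, Newton's second law for the whole system gives 56.687 − 20.602 = (4 + 7.4) a, so a = 36.085 / 11.4 = 3.1654 m/s².
For the 4 kg mass (up-slope positive): T − 20.602 = 4 × 3.1654, so T = 33.264 N.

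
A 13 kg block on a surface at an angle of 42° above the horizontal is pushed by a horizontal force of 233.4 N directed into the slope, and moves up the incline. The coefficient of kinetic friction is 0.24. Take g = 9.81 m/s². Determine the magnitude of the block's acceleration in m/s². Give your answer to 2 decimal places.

2.15 m/s²

The horizontal push has components F cos 42° = 233.4 × 0.7431 = 173.440 N up the incline and F sin 42° = 233.4 × 0.6691 = 156.168 N pressing into the surface.
The normal force is therefore N = mg cos 42° + F sin 42° = 94.768 + 156.168 = 250.936 N, and kinetic friction down the slope is μN = 0.24 × 250.936 = 60.225 N.
Along the incline: F cos 42° − mg sin 42° − μN = ma, so 173.440 − 85.330 − 60.225 = 13 a, giving a = 2.1450 m/s².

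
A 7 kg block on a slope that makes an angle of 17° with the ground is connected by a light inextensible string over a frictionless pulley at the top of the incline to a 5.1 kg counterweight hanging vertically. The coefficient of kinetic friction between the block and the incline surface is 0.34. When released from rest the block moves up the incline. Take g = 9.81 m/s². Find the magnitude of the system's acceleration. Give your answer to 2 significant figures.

0.63 m/s²

For the block on the incline: the weight component along the slope is m₁g sin 17° = 7 × 9.81 × 0.2924 = 20.079 N and the normal force is N = m₁g cos 17° = 65.669 N.
Kinetic friction opposes the block's motion up the incline: f = μN = 0.34 × 65.669 = 22.327 N acting down the slope.
Newton's second law for the block (up-slope positive): T − 20.079 − 22.327 = 7 a. For the hanging counterweight (downward positive): 5.1 × 9.81 − T = 5.1 a.
Adding the two equations eliminates T: 7.625 = 12.1 a, so a = 0.6302 m/s².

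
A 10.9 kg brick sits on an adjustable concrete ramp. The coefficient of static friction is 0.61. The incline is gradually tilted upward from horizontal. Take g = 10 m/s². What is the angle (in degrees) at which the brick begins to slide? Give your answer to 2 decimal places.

31.38°

At the threshold of sliding, static friction is at its maximum μ_s N and exactly balances the weight component along the incline: mg sin θ = μ_s mg cos θ.
Hence tan θ = μ_s = 0.61, so θ = arctan(0.61) = 31.3832°.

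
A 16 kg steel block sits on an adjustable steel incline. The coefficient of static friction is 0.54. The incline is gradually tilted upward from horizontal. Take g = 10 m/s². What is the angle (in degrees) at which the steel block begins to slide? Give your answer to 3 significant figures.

28.4°

At the threshold of sliding, static friction is at its maximum μ_s N and exactly balances the weight component along the incline: mg sin θ = μ_s mg cos θ.
Hence tan θ = μ_s = 0.54, so θ = arctan(0.54) = 28.3690°.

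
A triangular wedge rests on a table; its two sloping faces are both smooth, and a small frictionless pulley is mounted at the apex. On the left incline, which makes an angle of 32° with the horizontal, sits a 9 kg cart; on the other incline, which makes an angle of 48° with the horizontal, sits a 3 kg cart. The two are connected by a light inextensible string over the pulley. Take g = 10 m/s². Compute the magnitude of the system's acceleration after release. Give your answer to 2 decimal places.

2.12 m/s²

Resolve each weight along its own incline: the 9 kg mass has component 9 × 10 × sin 32° = 47.693 N down its slope, and the 3 kg mass has 3 × 10 × sin 48° = 22.294 N down its slope.
The 9 kg side's 47.693 N exceeds the other side's 22.294 N, so that mass slides down and the 3 kg mass slides up. Taking that direction as positive, Newton's second law for the whole system gives 47.693 − 22.294 = (9 + 3) a, so a = 25.399 / 12 = 2.1166 m/s².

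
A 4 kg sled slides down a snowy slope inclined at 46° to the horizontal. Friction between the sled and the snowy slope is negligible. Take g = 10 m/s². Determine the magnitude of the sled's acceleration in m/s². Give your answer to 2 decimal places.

7.19 m/s²

Resolving the weight along the incline: the component pulling the sled down the slope is mg sin 46° = 4 × 10 × 0.7193 = 28.772 N, and the normal force is N = mg cos 46° = 4 × 10 × 0.6947 = 27.788 N.
With no friction the net force along the incline is 28.772 N, so a = g sin 46° = 28.772 / 4 = 7.1930 m/s².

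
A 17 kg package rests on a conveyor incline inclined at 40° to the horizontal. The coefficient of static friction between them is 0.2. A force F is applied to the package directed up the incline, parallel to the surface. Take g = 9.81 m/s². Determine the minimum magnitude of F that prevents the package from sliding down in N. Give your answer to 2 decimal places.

The normal force is N = mg cos 40° = 127.753 N. With F at its minimum the package is on the verge of sliding down, so static friction is at its maximum μ_s N = 0.2 × 127.753 = 25.551 N and acts up the slope.
Equilibrium along the incline: F + μ_s N = mg sin 40°, so F = 107.198 − 25.551 = 81.647 N.

81.65 N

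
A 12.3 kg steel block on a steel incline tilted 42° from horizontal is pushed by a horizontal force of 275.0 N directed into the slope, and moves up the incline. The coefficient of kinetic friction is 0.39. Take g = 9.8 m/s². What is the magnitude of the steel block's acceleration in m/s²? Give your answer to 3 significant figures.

The horizontal push has components F cos 42° = 275.0 × 0.7431 = 204.352 N up the incline and F sin 42° = 275.0 × 0.6691 = 184.002 N pressing into the surface.
The normal force is therefore N = mg cos 42° + F sin 42° = 89.573 + 184.002 = 273.575 N, and kinetic friction down the slope is μN = 0.39 × 273.575 = 106.694 N.
Along the incline: F cos 42° − mg sin 42° − μN = ma, so 204.352 − 80.653 − 106.694 = 12.3 a, giving a = 1.3825 m/s².

1.38 m/s²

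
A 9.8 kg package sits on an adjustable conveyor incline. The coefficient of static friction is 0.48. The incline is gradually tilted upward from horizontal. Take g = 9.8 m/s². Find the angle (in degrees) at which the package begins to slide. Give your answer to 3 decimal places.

At the threshold of sliding, static friction is at its maximum μ_s N and exactly balances the weight component along the incline: mg sin θ = μ_s mg cos θ.
Hence tan θ = μ_s = 0.48, so θ = arctan(0.48) = 25.6410°.

25.641°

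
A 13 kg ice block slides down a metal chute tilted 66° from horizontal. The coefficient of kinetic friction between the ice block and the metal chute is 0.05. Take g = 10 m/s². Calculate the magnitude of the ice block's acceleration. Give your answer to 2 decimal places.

Resolving the weight along the incline: the component pulling the ice block down the slope is mg sin 66° = 13 × 10 × 0.9135 = 118.755 N, and the normal force is N = mg cos 66° = 13 × 10 × 0.4067 = 52.871 N.
Kinetic friction acts up the slope with magnitude f = μN = 0.05 × 52.871 = 2.644 N.
Net force along the incline is 118.755 − 2.644 = 116.111 N, so a = 116.111 / 13 = 8.9316 m/s².

8.93 m/s²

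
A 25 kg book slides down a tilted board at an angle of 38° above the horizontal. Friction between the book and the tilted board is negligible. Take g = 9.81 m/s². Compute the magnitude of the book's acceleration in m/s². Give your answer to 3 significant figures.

6.04 m/s²

Resolving the weight along the incline: the component pulling the book down the slope is mg sin 38° = 25 × 9.81 × 0.6157 = 151.000 N, and the normal force is N = mg cos 38° = 25 × 9.81 × 0.7880 = 193.257 N.
With no friction the net force along the incline is 151.000 N, so a = g sin 38° = 151.000 / 25 = 6.0400 m/s².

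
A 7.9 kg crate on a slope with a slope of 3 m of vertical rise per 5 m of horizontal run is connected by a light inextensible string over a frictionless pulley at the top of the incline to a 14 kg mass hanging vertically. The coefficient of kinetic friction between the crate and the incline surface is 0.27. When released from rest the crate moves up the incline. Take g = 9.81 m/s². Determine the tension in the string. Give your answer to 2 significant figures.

For the crate on the incline: the weight component along the slope is m₁g sin 30.96° = 7.9 × 9.81 × 0.5145 = 39.873 N and the normal force is N = m₁g cos 30.96° = 66.455 N.
Kinetic friction opposes the crate's motion up the incline: f = μN = 0.27 × 66.455 = 17.943 N acting down the slope.
Newton's second law for the crate (up-slope positive): T − 39.873 − 17.943 = 7.9 a. For the hanging mass (downward positive): 14 × 9.81 − T = 14 a.
Adding the two equations eliminates T: 79.524 = 21.9 a, so a = 3.6312 m/s².
Then from the hanging mass's equation, T = 14 × (9.81 − 3.6312) = 86.503 N.

87 N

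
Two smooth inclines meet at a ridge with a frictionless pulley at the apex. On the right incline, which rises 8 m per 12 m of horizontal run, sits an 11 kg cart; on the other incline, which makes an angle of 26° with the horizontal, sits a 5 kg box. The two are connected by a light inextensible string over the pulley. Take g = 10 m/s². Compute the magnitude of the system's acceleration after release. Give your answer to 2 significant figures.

Resolve each weight along its own incline: the 11 kg mass has component 11 × 10 × sin 33.69° = 61.017 N down its slope, and the 5 kg mass has 5 × 10 × sin 26° = 21.919 N down its slope.
The 11 kg side's 61.017 N exceeds the other side's 21.919 N, so that mass slides down and the 5 kg mass slides up. Taking that direction as positive, Newton's second law for the whole system gives 61.017 − 21.919 = (11 + 5) a, so a = 39.098 / 16 = 2.4436 m/s².

2.4 m/s²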